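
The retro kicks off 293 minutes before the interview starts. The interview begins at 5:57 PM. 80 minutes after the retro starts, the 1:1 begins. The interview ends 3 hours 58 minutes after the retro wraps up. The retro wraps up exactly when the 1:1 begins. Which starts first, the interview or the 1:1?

the 1:1

The retro starts at 5:57 PM − 293 min = 1:04 PM.
The 1:1 starts at 1:04 PM + 80 min = 2:24 PM.
The interview starts at 5:57 PM and the 1:1 starts at 2:24 PM, so the 1:1 is first.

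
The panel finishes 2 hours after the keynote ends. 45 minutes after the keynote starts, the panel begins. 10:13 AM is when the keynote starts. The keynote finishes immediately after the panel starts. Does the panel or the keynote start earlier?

The panel starts at 10:13 AM + 45 min = 10:58 AM.
The panel starts at 10:58 AM and the keynote starts at 10:13 AM, so the keynote is first.

the keynote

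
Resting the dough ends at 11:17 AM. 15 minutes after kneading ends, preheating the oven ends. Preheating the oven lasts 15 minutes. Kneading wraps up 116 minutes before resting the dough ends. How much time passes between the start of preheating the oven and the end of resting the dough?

Kneading ends at 11:17 AM − 116 min = 9:21 AM.
Preheating the oven ends at 9:21 AM + 15 min = 9:36 AM.
Preheating the oven starts at 9:36 AM − 15 min = 9:21 AM.
From 9:21 AM to 11:17 AM is 1 hour 56 minutes.

1 hour 56 minutes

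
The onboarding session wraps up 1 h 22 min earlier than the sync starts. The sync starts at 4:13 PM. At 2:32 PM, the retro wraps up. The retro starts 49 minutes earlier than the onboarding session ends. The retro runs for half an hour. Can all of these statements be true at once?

The onboarding session ends at 4:13 PM − 82 min = 2:51 PM.
The retro starts at 2:51 PM − 49 min = 2:02 PM.
The retro ends at 2:02 PM + 30 min = 2:32 PM.
That matches the stated 2:32 PM, so the schedule is consistent.

Yes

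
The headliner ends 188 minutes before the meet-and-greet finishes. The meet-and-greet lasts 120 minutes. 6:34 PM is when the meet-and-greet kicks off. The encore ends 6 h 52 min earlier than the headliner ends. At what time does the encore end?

The meet-and-greet ends at 6:34 PM + 120 min = 8:34 PM.
The headliner ends at 8:34 PM − 188 min = 5:26 PM.
The encore ends at 5:26 PM − 412 min = 10:34 AM.

10:34 AM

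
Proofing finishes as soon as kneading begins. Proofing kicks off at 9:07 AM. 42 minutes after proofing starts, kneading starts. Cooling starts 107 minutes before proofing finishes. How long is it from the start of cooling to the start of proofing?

Kneading starts at 9:07 AM + 42 min = 9:49 AM.
So proofing ends at 9:49 AM.
Cooling starts at 9:49 AM − 107 min = 8:02 AM.
From 8:02 AM to 9:07 AM is 1 h 5 min.

1 h 5 min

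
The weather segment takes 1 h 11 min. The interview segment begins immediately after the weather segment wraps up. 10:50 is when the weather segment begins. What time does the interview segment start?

12:01

The weather segment ends at 10:50 + 71 min = 12:01.
So the interview segment starts at 12:01.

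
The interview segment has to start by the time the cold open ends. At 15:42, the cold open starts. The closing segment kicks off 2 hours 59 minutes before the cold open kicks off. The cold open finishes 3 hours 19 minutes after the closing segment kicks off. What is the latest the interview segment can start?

The closing segment starts at 15:42 − 179 min = 12:43.
The cold open ends at 12:43 + 199 min = 16:02.
The interview segment is bounded by the cold open, so the latest it can start is 16:02.

16:02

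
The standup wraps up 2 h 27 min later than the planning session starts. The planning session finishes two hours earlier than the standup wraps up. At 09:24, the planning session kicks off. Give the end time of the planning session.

09:51

The standup ends at 09:24 + 147 min = 11:51.
The planning session ends at 11:51 − 120 min = 09:51.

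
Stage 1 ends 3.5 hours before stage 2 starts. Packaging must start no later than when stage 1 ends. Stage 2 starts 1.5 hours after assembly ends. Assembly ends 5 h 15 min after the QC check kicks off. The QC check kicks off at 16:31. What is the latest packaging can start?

19:46

Assembly ends at 16:31 + 315 min = 21:46.
Stage 2 starts at 21:46 + 90 min = 23:16.
Stage 1 ends at 23:16 − 210 min = 19:46.
Packaging is bounded by stage 1, so the latest it can start is 19:46.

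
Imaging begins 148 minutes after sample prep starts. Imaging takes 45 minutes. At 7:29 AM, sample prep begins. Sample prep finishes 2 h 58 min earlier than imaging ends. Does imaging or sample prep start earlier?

Imaging starts at 7:29 AM + 148 min = 9:57 AM.
Imaging starts at 9:57 AM and sample prep starts at 7:29 AM, so sample prep is first.

sample prep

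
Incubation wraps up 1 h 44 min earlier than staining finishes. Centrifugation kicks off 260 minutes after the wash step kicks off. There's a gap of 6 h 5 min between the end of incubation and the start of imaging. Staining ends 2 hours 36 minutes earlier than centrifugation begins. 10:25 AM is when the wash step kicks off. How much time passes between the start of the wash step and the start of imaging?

365 minutes

Centrifugation starts at 10:25 AM + 260 min = 2:45 PM.
Staining ends at 2:45 PM − 156 min = 12:09 PM.
Incubation ends at 12:09 PM − 104 min = 10:25 AM.
Imaging starts at 10:25 AM + 365 min = 4:30 PM.
From 10:25 AM to 4:30 PM is 365 minutes.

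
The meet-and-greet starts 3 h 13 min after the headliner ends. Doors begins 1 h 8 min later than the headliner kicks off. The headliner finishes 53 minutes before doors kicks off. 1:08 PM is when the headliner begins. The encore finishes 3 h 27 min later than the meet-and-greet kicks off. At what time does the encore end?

8:03 PM

Doors starts at 1:08 PM + 68 min = 2:16 PM.
The headliner ends at 2:16 PM − 53 min = 1:23 PM.
The meet-and-greet starts at 1:23 PM + 193 min = 4:36 PM.
The encore ends at 4:36 PM + 207 min = 8:03 PM.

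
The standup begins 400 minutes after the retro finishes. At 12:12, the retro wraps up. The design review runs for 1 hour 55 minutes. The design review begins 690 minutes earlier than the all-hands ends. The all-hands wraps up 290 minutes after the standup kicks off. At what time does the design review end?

The standup starts at 12:12 + 400 min = 18:52.
The all-hands ends at 18:52 + 290 min = 23:42.
The design review starts at 23:42 − 690 min = 12:12.
The design review ends at 12:12 + 115 min = 14:07.

14:07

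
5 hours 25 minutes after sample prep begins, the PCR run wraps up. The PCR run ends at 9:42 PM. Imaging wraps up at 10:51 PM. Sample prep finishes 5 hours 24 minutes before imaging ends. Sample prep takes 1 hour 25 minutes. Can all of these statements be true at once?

No

Sample prep ends at 10:51 PM − 324 min = 5:27 PM.
Sample prep starts at 5:27 PM − 85 min = 4:02 PM.
The PCR run ends at 4:02 PM + 325 min = 9:27 PM.
But the PCR run is also said to end at 9:42 PM — a 15-minute conflict.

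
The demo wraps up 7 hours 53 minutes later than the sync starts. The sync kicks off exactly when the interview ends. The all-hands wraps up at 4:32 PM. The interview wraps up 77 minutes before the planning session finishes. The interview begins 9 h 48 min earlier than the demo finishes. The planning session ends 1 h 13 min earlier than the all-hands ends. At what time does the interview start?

12:07 PM

The planning session ends at 4:32 PM − 73 min = 3:19 PM.
The interview ends at 3:19 PM − 77 min = 2:02 PM.
So the sync starts at 2:02 PM.
The demo ends at 2:02 PM + 473 min = 9:55 PM.
The interview starts at 9:55 PM − 588 min = 12:07 PM.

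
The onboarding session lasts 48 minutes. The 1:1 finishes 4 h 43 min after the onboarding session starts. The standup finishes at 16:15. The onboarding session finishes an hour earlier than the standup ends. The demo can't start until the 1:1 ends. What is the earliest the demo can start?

19:10

The onboarding session ends at 16:15 − 60 min = 15:15.
The onboarding session starts at 15:15 − 48 min = 14:27.
The 1:1 ends at 14:27 + 283 min = 19:10.
The demo is bounded by the 1:1, so the earliest it can start is 19:10.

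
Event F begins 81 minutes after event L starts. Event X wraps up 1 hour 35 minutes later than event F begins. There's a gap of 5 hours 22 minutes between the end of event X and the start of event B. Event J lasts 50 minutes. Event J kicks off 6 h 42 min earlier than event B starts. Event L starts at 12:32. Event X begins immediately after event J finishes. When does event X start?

Event F starts at 12:32 + 81 min = 13:53.
Event X ends at 13:53 + 95 min = 15:28.
Event B starts at 15:28 + 322 min = 20:50.
Event J starts at 20:50 − 402 min = 14:08.
Event J ends at 14:08 + 50 min = 14:58.
So event X starts at 14:58.

14:58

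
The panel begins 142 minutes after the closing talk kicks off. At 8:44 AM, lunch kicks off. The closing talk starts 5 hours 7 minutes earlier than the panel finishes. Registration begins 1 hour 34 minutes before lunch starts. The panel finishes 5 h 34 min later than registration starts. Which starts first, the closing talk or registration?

Registration starts at 8:44 AM − 94 min = 7:10 AM.
The panel ends at 7:10 AM + 334 min = 12:44 PM.
The closing talk starts at 12:44 PM − 307 min = 7:37 AM.
The closing talk starts at 7:37 AM and registration starts at 7:10 AM, so registration is first.

registration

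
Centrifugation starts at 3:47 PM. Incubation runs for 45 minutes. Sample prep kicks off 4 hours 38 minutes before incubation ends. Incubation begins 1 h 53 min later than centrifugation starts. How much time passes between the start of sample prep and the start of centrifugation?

Incubation starts at 3:47 PM + 113 min = 5:40 PM.
Incubation ends at 5:40 PM + 45 min = 6:25 PM.
Sample prep starts at 6:25 PM − 278 min = 1:47 PM.
From 1:47 PM to 3:47 PM is 2 hours.

2 hours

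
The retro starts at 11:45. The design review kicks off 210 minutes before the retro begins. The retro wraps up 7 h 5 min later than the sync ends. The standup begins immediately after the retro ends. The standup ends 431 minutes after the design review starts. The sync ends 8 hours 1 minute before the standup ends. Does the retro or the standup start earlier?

The design review starts at 11:45 − 210 min = 08:15.
The standup ends at 08:15 + 431 min = 15:26.
The sync ends at 15:26 − 481 min = 07:25.
The retro ends at 07:25 + 425 min = 14:30.
So the standup starts at 14:30.
The retro starts at 11:45 and the standup starts at 14:30, so the retro is first.

the retro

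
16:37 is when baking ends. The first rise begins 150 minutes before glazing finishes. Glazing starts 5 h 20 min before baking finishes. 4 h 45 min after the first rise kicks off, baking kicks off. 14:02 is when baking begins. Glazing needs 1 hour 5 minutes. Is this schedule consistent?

Glazing starts at 16:37 − 320 min = 11:17.
Glazing ends at 11:17 + 65 min = 12:22.
The first rise starts at 12:22 − 150 min = 09:52.
Baking starts at 09:52 + 285 min = 14:37.
But baking is also said to start at 14:02 — a 35-minute conflict.

No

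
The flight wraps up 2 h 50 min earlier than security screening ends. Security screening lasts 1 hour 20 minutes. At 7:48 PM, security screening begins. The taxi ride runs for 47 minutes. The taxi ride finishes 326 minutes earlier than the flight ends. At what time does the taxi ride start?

Security screening ends at 7:48 PM + 80 min = 9:08 PM.
The flight ends at 9:08 PM − 170 min = 6:18 PM.
The taxi ride ends at 6:18 PM − 326 min = 12:52 PM.
The taxi ride starts at 12:52 PM − 47 min = 12:05 PM.

12:05 PM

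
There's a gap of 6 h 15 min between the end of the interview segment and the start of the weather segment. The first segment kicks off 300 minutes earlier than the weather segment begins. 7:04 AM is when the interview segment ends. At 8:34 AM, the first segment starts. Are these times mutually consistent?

No

The weather segment starts at 7:04 AM + 375 min = 1:19 PM.
The first segment starts at 1:19 PM − 300 min = 8:19 AM.
But the first segment is also said to start at 8:34 AM — a 15-minute conflict.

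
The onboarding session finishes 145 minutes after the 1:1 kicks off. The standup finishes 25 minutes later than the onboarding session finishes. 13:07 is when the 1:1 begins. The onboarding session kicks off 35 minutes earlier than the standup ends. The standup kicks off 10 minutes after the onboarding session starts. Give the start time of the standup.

The onboarding session ends at 13:07 + 145 min = 15:32.
The standup ends at 15:32 + 25 min = 15:57.
The onboarding session starts at 15:57 − 35 min = 15:22.
The standup starts at 15:22 + 10 min = 15:32.

15:32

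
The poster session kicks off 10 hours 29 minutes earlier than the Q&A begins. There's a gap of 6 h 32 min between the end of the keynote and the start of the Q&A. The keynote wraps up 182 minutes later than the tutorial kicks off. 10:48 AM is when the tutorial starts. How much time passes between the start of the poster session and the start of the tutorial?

55 minutes

The keynote ends at 10:48 AM + 182 min = 1:50 PM.
The Q&A starts at 1:50 PM + 392 min = 8:22 PM.
The poster session starts at 8:22 PM − 629 min = 9:53 AM.
From 9:53 AM to 10:48 AM is 55 minutes.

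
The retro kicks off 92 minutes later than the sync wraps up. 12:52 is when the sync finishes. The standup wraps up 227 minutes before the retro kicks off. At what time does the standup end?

10:37

The retro starts at 12:52 + 92 min = 14:24.
The standup ends at 14:24 − 227 min = 10:37.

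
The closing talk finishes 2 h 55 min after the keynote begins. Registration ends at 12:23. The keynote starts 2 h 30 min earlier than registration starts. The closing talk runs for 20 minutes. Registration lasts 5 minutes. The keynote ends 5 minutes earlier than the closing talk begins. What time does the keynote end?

Registration starts at 12:23 − 5 min = 12:18.
The keynote starts at 12:18 − 150 min = 09:48.
The closing talk ends at 09:48 + 175 min = 12:43.
The closing talk starts at 12:43 − 20 min = 12:23.
The keynote ends at 12:23 − 5 min = 12:18.

12:18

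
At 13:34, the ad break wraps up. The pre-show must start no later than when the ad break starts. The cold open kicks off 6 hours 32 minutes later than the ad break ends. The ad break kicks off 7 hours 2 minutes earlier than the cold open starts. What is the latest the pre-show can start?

13:04

The cold open starts at 13:34 + 392 min = 20:06.
The ad break starts at 20:06 − 422 min = 13:04.
The pre-show is bounded by the ad break, so the latest it can start is 13:04.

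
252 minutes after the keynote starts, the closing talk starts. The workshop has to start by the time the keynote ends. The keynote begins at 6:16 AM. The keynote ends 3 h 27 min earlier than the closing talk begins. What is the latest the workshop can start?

7:01 AM

The closing talk starts at 6:16 AM + 252 min = 10:28 AM.
The keynote ends at 10:28 AM − 207 min = 7:01 AM.
The workshop is bounded by the keynote, so the latest it can start is 7:01 AM.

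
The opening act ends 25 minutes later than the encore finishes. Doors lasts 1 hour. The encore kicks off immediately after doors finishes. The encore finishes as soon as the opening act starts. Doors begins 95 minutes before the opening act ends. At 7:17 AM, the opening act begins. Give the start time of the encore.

The encore ends at 7:17 AM.
The opening act ends at 7:17 AM + 25 min = 7:42 AM.
Doors starts at 7:42 AM − 95 min = 6:07 AM.
Doors ends at 6:07 AM + 60 min = 7:07 AM.
So the encore starts at 7:07 AM.

7:07 AM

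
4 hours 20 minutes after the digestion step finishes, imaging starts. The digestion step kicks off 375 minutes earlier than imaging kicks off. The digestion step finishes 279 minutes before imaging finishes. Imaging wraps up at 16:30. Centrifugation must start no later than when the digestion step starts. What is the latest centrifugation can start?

09:56

The digestion step ends at 16:30 − 279 min = 11:51.
Imaging starts at 11:51 + 260 min = 16:11.
The digestion step starts at 16:11 − 375 min = 09:56.
Centrifugation is bounded by the digestion step, so the latest it can start is 09:56.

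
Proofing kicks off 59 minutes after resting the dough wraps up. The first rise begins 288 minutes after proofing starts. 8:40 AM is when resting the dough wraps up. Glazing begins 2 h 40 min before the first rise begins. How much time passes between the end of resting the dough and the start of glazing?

Proofing starts at 8:40 AM + 59 min = 9:39 AM.
The first rise starts at 9:39 AM + 288 min = 2:27 PM.
Glazing starts at 2:27 PM − 160 min = 11:47 AM.
From 8:40 AM to 11:47 AM is 3 hours 7 minutes.

3 hours 7 minutes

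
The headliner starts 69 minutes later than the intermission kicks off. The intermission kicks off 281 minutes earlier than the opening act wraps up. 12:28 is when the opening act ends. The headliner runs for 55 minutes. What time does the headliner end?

09:51

The intermission starts at 12:28 − 281 min = 07:47.
The headliner starts at 07:47 + 69 min = 08:56.
The headliner ends at 08:56 + 55 min = 09:51.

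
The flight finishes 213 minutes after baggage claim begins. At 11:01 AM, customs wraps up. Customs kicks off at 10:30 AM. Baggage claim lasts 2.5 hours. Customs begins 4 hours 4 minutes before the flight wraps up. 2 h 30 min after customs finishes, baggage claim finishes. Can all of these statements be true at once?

Baggage claim ends at 11:01 AM + 150 min = 1:31 PM.
Baggage claim starts at 1:31 PM − 150 min = 11:01 AM.
The flight ends at 11:01 AM + 213 min = 2:34 PM.
Customs starts at 2:34 PM − 244 min = 10:30 AM.
That matches the stated 10:30 AM, so the schedule is consistent.

Yes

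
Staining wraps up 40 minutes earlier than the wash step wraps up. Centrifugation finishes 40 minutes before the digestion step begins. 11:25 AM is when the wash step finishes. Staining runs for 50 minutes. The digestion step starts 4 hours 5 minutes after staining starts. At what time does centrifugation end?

Staining ends at 11:25 AM − 40 min = 10:45 AM.
Staining starts at 10:45 AM − 50 min = 9:55 AM.
The digestion step starts at 9:55 AM + 245 min = 2:00 PM.
Centrifugation ends at 2:00 PM − 40 min = 1:20 PM.

1:20 PM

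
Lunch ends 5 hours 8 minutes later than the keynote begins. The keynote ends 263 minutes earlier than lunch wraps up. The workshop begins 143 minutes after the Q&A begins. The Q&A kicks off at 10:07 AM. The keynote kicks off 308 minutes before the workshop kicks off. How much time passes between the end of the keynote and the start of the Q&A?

The workshop starts at 10:07 AM + 143 min = 12:30 PM.
The keynote starts at 12:30 PM − 308 min = 7:22 AM.
Lunch ends at 7:22 AM + 308 min = 12:30 PM.
The keynote ends at 12:30 PM − 263 min = 8:07 AM.
From 8:07 AM to 10:07 AM is 120 minutes.

120 minutes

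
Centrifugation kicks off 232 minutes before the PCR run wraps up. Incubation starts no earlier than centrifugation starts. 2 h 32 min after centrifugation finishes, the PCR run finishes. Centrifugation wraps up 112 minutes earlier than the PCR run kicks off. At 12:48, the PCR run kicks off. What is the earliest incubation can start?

Centrifugation ends at 12:48 − 112 min = 10:56.
The PCR run ends at 10:56 + 152 min = 13:28.
Centrifugation starts at 13:28 − 232 min = 09:36.
Incubation is bounded by centrifugation, so the earliest it can start is 09:36.

09:36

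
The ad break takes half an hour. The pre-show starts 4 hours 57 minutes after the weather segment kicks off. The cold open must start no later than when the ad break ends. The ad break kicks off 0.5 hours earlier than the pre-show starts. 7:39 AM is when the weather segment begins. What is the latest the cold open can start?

The pre-show starts at 7:39 AM + 297 min = 12:36 PM.
The ad break starts at 12:36 PM − 30 min = 12:06 PM.
The ad break ends at 12:06 PM + 30 min = 12:36 PM.
The cold open is bounded by the ad break, so the latest it can start is 12:36 PM.

12:36 PM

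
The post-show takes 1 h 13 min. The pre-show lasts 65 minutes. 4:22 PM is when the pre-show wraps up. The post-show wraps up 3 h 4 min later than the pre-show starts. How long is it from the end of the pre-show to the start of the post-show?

46 minutes

The pre-show starts at 4:22 PM − 65 min = 3:17 PM.
The post-show ends at 3:17 PM + 184 min = 6:21 PM.
The post-show starts at 6:21 PM − 73 min = 5:08 PM.
From 4:22 PM to 5:08 PM is 46 minutes.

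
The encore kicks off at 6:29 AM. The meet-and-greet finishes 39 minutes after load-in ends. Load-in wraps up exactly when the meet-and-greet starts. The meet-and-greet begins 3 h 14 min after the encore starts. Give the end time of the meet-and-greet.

The meet-and-greet starts at 6:29 AM + 194 min = 9:43 AM.
So load-in ends at 9:43 AM.
The meet-and-greet ends at 9:43 AM + 39 min = 10:22 AM.

10:22 AM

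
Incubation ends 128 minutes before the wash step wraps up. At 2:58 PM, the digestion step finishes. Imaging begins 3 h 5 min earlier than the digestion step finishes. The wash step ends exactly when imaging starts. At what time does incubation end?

Imaging starts at 2:58 PM − 185 min = 11:53 AM.
So the wash step ends at 11:53 AM.
Incubation ends at 11:53 AM − 128 min = 9:45 AM.

9:45 AM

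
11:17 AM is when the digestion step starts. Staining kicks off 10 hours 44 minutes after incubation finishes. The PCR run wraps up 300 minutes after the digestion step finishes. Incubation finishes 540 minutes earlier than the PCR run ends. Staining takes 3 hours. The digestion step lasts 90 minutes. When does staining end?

The digestion step ends at 11:17 AM + 90 min = 12:47 PM.
The PCR run ends at 12:47 PM + 300 min = 5:47 PM.
Incubation ends at 5:47 PM − 540 min = 8:47 AM.
Staining starts at 8:47 AM + 644 min = 7:31 PM.
Staining ends at 7:31 PM + 180 min = 10:31 PM.

10:31 PM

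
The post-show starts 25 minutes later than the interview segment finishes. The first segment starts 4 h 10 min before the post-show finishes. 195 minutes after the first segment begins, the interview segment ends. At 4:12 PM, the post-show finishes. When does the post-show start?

The first segment starts at 4:12 PM − 250 min = 12:02 PM.
The interview segment ends at 12:02 PM + 195 min = 3:17 PM.
The post-show starts at 3:17 PM + 25 min = 3:42 PM.

3:42 PM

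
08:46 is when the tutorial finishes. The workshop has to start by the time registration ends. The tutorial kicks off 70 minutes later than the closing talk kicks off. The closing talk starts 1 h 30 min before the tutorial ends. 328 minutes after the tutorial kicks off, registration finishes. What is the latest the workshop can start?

13:54

The closing talk starts at 08:46 − 90 min = 07:16.
The tutorial starts at 07:16 + 70 min = 08:26.
Registration ends at 08:26 + 328 min = 13:54.
The workshop is bounded by registration, so the latest it can start is 13:54.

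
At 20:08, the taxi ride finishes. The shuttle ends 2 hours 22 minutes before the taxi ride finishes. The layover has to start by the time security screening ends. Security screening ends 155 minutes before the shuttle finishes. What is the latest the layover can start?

The shuttle ends at 20:08 − 142 min = 17:46.
Security screening ends at 17:46 − 155 min = 15:11.
The layover is bounded by security screening, so the latest it can start is 15:11.

15:11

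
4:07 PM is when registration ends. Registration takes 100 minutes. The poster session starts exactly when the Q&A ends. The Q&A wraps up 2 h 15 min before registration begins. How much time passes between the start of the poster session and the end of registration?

3 h 55 min

Registration starts at 4:07 PM − 100 min = 2:27 PM.
The Q&A ends at 2:27 PM − 135 min = 12:12 PM.
So the poster session starts at 12:12 PM.
From 12:12 PM to 4:07 PM is 3 h 55 min.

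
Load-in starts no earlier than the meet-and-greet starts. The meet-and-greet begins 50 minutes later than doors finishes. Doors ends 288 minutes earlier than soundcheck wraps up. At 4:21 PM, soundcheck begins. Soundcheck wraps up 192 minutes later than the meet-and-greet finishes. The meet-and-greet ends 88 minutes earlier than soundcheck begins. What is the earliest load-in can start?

The meet-and-greet ends at 4:21 PM − 88 min = 2:53 PM.
Soundcheck ends at 2:53 PM + 192 min = 6:05 PM.
Doors ends at 6:05 PM − 288 min = 1:17 PM.
The meet-and-greet starts at 1:17 PM + 50 min = 2:07 PM.
Load-in is bounded by the meet-and-greet, so the earliest it can start is 2:07 PM.

2:07 PM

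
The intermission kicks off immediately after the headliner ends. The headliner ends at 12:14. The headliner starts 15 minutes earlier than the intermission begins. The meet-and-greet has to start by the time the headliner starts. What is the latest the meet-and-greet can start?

The intermission starts at 12:14.
The headliner starts at 12:14 − 15 min = 11:59.
The meet-and-greet is bounded by the headliner, so the latest it can start is 11:59.

11:59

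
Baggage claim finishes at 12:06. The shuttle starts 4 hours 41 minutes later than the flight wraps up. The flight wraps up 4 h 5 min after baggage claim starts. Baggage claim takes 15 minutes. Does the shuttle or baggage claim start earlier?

Baggage claim starts at 12:06 − 15 min = 11:51.
The flight ends at 11:51 + 245 min = 15:56.
The shuttle starts at 15:56 + 281 min = 20:37.
The shuttle starts at 20:37 and baggage claim starts at 11:51, so baggage claim is first.

baggage claim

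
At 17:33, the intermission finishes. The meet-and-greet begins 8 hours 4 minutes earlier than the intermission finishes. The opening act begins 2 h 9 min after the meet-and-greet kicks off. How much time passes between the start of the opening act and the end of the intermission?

5 hours 55 minutes

The meet-and-greet starts at 17:33 − 484 min = 09:29.
The opening act starts at 09:29 + 129 min = 11:38.
From 11:38 to 17:33 is 5 hours 55 minutes.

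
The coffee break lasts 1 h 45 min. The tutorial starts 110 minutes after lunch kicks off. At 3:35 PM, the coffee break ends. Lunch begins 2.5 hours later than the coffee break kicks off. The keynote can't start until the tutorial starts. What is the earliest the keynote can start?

The coffee break starts at 3:35 PM − 105 min = 1:50 PM.
Lunch starts at 1:50 PM + 150 min = 4:20 PM.
The tutorial starts at 4:20 PM + 110 min = 6:10 PM.
The keynote is bounded by the tutorial, so the earliest it can start is 6:10 PM.

6:10 PM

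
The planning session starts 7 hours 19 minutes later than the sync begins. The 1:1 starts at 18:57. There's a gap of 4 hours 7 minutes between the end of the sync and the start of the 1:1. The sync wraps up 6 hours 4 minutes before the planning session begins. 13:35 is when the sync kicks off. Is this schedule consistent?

The planning session starts at 13:35 + 439 min = 20:54.
The sync ends at 20:54 − 364 min = 14:50.
The 1:1 starts at 14:50 + 247 min = 18:57.
That matches the stated 18:57, so the schedule is consistent.

Yes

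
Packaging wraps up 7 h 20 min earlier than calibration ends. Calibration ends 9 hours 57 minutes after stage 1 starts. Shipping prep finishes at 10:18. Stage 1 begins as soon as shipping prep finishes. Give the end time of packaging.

Stage 1 starts at 10:18.
Calibration ends at 10:18 + 597 min = 20:15.
Packaging ends at 20:15 − 440 min = 12:55.

12:55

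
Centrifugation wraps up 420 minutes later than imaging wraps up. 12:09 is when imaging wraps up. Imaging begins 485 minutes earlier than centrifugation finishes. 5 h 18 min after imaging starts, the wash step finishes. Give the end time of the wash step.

Centrifugation ends at 12:09 + 420 min = 19:09.
Imaging starts at 19:09 − 485 min = 11:04.
The wash step ends at 11:04 + 318 min = 16:22.

16:22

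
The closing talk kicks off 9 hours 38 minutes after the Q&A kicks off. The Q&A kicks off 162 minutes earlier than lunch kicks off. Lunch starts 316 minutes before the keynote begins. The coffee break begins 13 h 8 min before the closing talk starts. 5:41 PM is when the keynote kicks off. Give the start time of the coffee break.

Lunch starts at 5:41 PM − 316 min = 12:25 PM.
The Q&A starts at 12:25 PM − 162 min = 9:43 AM.
The closing talk starts at 9:43 AM + 578 min = 7:21 PM.
The coffee break starts at 7:21 PM − 788 min = 6:13 AM.

6:13 AM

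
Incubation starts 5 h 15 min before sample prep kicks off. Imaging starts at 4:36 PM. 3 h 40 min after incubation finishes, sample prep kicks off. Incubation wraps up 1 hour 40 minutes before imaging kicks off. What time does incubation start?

Incubation ends at 4:36 PM − 100 min = 2:56 PM.
Sample prep starts at 2:56 PM + 220 min = 6:36 PM.
Incubation starts at 6:36 PM − 315 min = 1:21 PM.

1:21 PM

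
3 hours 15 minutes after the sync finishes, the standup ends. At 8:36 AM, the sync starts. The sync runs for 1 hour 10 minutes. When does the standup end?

The sync ends at 8:36 AM + 70 min = 9:46 AM.
The standup ends at 9:46 AM + 195 min = 1:01 PM.

1:01 PM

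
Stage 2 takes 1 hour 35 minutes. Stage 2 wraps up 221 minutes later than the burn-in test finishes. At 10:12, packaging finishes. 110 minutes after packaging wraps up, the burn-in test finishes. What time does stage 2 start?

The burn-in test ends at 10:12 + 110 min = 12:02.
Stage 2 ends at 12:02 + 221 min = 15:43.
Stage 2 starts at 15:43 − 95 min = 14:08.

14:08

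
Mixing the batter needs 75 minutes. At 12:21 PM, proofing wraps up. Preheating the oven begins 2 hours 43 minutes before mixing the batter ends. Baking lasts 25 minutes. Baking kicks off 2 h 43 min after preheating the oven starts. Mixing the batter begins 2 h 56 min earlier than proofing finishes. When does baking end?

11:05 AM

Mixing the batter starts at 12:21 PM − 176 min = 9:25 AM.
Mixing the batter ends at 9:25 AM + 75 min = 10:40 AM.
Preheating the oven starts at 10:40 AM − 163 min = 7:57 AM.
Baking starts at 7:57 AM + 163 min = 10:40 AM.
Baking ends at 10:40 AM + 25 min = 11:05 AM.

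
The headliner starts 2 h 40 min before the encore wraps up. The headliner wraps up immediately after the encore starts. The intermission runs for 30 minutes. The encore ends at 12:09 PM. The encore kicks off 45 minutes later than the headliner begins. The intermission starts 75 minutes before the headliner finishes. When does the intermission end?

9:29 AM

The headliner starts at 12:09 PM − 160 min = 9:29 AM.
The encore starts at 9:29 AM + 45 min = 10:14 AM.
So the headliner ends at 10:14 AM.
The intermission starts at 10:14 AM − 75 min = 8:59 AM.
The intermission ends at 8:59 AM + 30 min = 9:29 AM.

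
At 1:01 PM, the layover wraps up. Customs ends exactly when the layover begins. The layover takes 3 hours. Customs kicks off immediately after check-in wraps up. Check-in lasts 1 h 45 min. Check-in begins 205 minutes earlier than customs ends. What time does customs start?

The layover starts at 1:01 PM − 180 min = 10:01 AM.
So customs ends at 10:01 AM.
Check-in starts at 10:01 AM − 205 min = 6:36 AM.
Check-in ends at 6:36 AM + 105 min = 8:21 AM.
So customs starts at 8:21 AM.

8:21 AM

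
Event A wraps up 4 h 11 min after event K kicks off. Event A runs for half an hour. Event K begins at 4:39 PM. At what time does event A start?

8:20 PM

Event A ends at 4:39 PM + 251 min = 8:50 PM.
Event A starts at 8:50 PM − 30 min = 8:20 PM.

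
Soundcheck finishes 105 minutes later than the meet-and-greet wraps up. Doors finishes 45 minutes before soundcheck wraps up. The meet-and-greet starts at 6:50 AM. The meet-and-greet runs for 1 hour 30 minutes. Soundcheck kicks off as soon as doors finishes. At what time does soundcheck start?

9:20 AM

The meet-and-greet ends at 6:50 AM + 90 min = 8:20 AM.
Soundcheck ends at 8:20 AM + 105 min = 10:05 AM.
Doors ends at 10:05 AM − 45 min = 9:20 AM.
So soundcheck starts at 9:20 AM.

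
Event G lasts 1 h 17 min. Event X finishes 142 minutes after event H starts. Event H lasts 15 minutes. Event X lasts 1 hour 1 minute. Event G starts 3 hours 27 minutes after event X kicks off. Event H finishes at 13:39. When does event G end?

19:29

Event H starts at 13:39 − 15 min = 13:24.
Event X ends at 13:24 + 142 min = 15:46.
Event X starts at 15:46 − 61 min = 14:45.
Event G starts at 14:45 + 207 min = 18:12.
Event G ends at 18:12 + 77 min = 19:29.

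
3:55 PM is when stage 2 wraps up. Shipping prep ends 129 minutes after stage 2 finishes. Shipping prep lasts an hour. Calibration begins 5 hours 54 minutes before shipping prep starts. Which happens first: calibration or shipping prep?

calibration

Shipping prep ends at 3:55 PM + 129 min = 6:04 PM.
Shipping prep starts at 6:04 PM − 60 min = 5:04 PM.
Calibration starts at 5:04 PM − 354 min = 11:10 AM.
Calibration starts at 11:10 AM and shipping prep starts at 5:04 PM, so calibration is first.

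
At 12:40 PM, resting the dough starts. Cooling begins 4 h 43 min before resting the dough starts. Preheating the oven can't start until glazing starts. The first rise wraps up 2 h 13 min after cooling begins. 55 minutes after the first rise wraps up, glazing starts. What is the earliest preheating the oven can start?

11:05 AM

Cooling starts at 12:40 PM − 283 min = 7:57 AM.
The first rise ends at 7:57 AM + 133 min = 10:10 AM.
Glazing starts at 10:10 AM + 55 min = 11:05 AM.
Preheating the oven is bounded by glazing, so the earliest it can start is 11:05 AM.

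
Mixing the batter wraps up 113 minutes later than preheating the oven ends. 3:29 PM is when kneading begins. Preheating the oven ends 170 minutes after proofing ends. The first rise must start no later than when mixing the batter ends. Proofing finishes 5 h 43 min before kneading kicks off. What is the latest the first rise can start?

Proofing ends at 3:29 PM − 343 min = 9:46 AM.
Preheating the oven ends at 9:46 AM + 170 min = 12:36 PM.
Mixing the batter ends at 12:36 PM + 113 min = 2:29 PM.
The first rise is bounded by mixing the batter, so the latest it can start is 2:29 PM.

2:29 PM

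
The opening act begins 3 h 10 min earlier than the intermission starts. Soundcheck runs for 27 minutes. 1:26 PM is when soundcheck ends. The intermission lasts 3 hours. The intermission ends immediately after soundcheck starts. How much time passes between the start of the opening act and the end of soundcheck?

Soundcheck starts at 1:26 PM − 27 min = 12:59 PM.
So the intermission ends at 12:59 PM.
The intermission starts at 12:59 PM − 180 min = 9:59 AM.
The opening act starts at 9:59 AM − 190 min = 6:49 AM.
From 6:49 AM to 1:26 PM is 6 h 37 min.

6 h 37 min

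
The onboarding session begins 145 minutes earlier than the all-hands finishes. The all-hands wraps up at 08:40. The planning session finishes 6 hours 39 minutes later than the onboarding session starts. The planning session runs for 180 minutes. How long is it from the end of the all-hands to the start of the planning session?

The onboarding session starts at 08:40 − 145 min = 06:15.
The planning session ends at 06:15 + 399 min = 12:54.
The planning session starts at 12:54 − 180 min = 09:54.
From 08:40 to 09:54 is 1 h 14 min.

1 h 14 min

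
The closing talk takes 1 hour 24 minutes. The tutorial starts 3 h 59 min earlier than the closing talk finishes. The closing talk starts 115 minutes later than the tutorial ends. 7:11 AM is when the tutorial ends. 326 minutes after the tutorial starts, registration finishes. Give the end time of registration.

11:57 AM

The closing talk starts at 7:11 AM + 115 min = 9:06 AM.
The closing talk ends at 9:06 AM + 84 min = 10:30 AM.
The tutorial starts at 10:30 AM − 239 min = 6:31 AM.
Registration ends at 6:31 AM + 326 min = 11:57 AM.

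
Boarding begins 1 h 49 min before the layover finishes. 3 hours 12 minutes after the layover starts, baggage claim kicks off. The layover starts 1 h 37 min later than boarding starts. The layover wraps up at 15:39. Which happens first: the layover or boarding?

boarding

Boarding starts at 15:39 − 109 min = 13:50.
The layover starts at 13:50 + 97 min = 15:27.
The layover starts at 15:27 and boarding starts at 13:50, so boarding is first.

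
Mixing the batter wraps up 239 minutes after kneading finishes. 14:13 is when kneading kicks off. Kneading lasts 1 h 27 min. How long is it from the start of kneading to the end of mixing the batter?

Kneading ends at 14:13 + 87 min = 15:40.
Mixing the batter ends at 15:40 + 239 min = 19:39.
From 14:13 to 19:39 is 5 hours 26 minutes.

5 hours 26 minutes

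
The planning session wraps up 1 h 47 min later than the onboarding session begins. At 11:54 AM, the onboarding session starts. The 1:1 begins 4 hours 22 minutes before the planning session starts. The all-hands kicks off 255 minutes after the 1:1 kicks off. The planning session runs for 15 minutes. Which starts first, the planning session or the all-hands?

The planning session ends at 11:54 AM + 107 min = 1:41 PM.
The planning session starts at 1:41 PM − 15 min = 1:26 PM.
The 1:1 starts at 1:26 PM − 262 min = 9:04 AM.
The all-hands starts at 9:04 AM + 255 min = 1:19 PM.
The planning session starts at 1:26 PM and the all-hands starts at 1:19 PM, so the all-hands is first.

the all-hands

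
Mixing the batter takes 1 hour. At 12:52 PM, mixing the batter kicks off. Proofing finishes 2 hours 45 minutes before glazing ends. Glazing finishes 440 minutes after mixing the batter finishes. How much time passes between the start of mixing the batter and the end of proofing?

Mixing the batter ends at 12:52 PM + 60 min = 1:52 PM.
Glazing ends at 1:52 PM + 440 min = 9:12 PM.
Proofing ends at 9:12 PM − 165 min = 6:27 PM.
From 12:52 PM to 6:27 PM is 5 hours 35 minutes.

5 hours 35 minutes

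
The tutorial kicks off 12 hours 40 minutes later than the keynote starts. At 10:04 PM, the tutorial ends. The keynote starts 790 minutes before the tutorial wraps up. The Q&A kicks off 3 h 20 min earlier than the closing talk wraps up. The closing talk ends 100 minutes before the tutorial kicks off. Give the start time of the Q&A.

The keynote starts at 10:04 PM − 790 min = 8:54 AM.
The tutorial starts at 8:54 AM + 760 min = 9:34 PM.
The closing talk ends at 9:34 PM − 100 min = 7:54 PM.
The Q&A starts at 7:54 PM − 200 min = 4:34 PM.

4:34 PM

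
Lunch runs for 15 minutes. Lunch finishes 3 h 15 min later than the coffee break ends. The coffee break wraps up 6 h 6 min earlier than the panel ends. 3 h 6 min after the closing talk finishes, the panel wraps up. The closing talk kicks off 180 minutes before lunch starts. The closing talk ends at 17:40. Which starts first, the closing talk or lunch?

the closing talk

The panel ends at 17:40 + 186 min = 20:46.
The coffee break ends at 20:46 − 366 min = 14:40.
Lunch ends at 14:40 + 195 min = 17:55.
Lunch starts at 17:55 − 15 min = 17:40.
The closing talk starts at 17:40 − 180 min = 14:40.
The closing talk starts at 14:40 and lunch starts at 17:40, so the closing talk is first.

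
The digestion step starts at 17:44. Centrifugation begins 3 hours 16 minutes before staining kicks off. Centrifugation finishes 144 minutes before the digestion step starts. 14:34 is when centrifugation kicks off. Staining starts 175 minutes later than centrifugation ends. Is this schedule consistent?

Centrifugation ends at 17:44 − 144 min = 15:20.
Staining starts at 15:20 + 175 min = 18:15.
Centrifugation starts at 18:15 − 196 min = 14:59.
But centrifugation is also said to start at 14:34 — a 25-minute conflict.

No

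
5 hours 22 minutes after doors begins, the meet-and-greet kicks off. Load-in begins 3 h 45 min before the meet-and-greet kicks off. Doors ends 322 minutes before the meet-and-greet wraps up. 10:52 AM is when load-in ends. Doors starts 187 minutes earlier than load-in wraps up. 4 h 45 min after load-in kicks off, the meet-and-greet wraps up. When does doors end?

Doors starts at 10:52 AM − 187 min = 7:45 AM.
The meet-and-greet starts at 7:45 AM + 322 min = 1:07 PM.
Load-in starts at 1:07 PM − 225 min = 9:22 AM.
The meet-and-greet ends at 9:22 AM + 285 min = 2:07 PM.
Doors ends at 2:07 PM − 322 min = 8:45 AM.

8:45 AM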